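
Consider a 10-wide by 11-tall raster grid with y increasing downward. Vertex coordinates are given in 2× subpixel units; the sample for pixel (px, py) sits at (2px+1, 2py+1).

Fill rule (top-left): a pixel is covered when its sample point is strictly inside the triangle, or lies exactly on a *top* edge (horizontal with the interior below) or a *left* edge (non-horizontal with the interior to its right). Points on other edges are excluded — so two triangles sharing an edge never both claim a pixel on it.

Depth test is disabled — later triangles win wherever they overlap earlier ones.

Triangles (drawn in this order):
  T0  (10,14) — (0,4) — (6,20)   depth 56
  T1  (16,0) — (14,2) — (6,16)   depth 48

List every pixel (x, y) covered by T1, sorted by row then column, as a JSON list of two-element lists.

T0:
  2·area = 100  (B↔C swapped to make it positive)
  edge (10, 14)→(6, 20): d=(-4,6) right/bottom  bias=-1
  edge (6, 20)→(0, 4): d=(-6,-16) top-left  bias=+0
  edge (0, 4)→(10, 14): d=(10,10) right/bottom  bias=-1
    (0,2)@(1, 5): e=[90,10,0] → ·  [on edge]
    (1,3)@(3, 7): e=[70,30,0] → ·  [on edge]
    (1,4)@(3, 9): e=[62,18,20] → #
    (2,4)@(5, 9): e=[50,50,0] → ·  [on edge]
    (1,5)@(3, 11): e=[54,6,40] → #
    (2,5)@(5, 11): e=[42,38,20] → #
    (3,5)@(7, 11): e=[30,70,0] → ·  [on edge]
    (1,6)@(3, 13): e=[46,-6,60] → ·
    (2,6)@(5, 13): e=[34,26,40] → #
    (3,6)@(7, 13): e=[22,58,20] → #
    (4,6)@(9, 13): e=[10,90,0] → ·  [on edge]
    (2,7)@(5, 15): e=[26,14,60] → #
    (5,7)@(11, 15): e=[-10,110,0] → ·  [on edge]
    (6,8)@(13, 17): e=[-30,130,0] → ·  [on edge]
    (7,9)@(15, 19): e=[-50,150,0] → ·  [on edge]
    (8,10)@(17, 21): e=[-70,170,0] → ·  [on edge]
  covered (10 px):
    · · · · · · · · · ·
    · · · · · · · · · ·
    · · · · · · · · · ·
    · · · · · · · · · ·
    · # · · · · · · · ·
    · # # · · · · · · ·
    · · # # · · · · · ·
    · · # # # · · · · ·
    · · # # · · · · · ·
    · · · · · · · · · ·
    · · · · · · · · · ·
T1:
  2·area = 12  (B↔C swapped to make it positive)
  edge (16, 0)→(6, 16): d=(-10,16) right/bottom  bias=-1
  edge (6, 16)→(14, 2): d=(8,-14) top-left  bias=+0
  edge (14, 2)→(16, 0): d=(2,-2) top-left  bias=+0
    (7,0)@(15, 1): e=[6,6,0] → #  [on edge]
    (8,0)@(17, 1): e=[-26,34,4] → ·
    (6,1)@(13, 3): e=[18,-6,0] → ·  [on edge]
    (7,1)@(15, 3): e=[-14,22,4] → ·
    (5,2)@(11, 5): e=[30,-18,0] → ·  [on edge]
    (4,3)@(9, 7): e=[42,-30,0] → ·  [on edge]
    (3,4)@(7, 9): e=[54,-42,0] → ·  [on edge]
    (2,5)@(5, 11): e=[66,-54,0] → ·  [on edge]
    (4,5)@(9, 11): e=[2,2,8] → #
    (5,5)@(11, 11): e=[-30,30,12] → ·
    (1,6)@(3, 13): e=[78,-66,0] → ·  [on edge]
    (4,6)@(9, 13): e=[-18,18,12] → ·
    (0,7)@(1, 15): e=[90,-78,0] → ·  [on edge]
  covered (2 px):
    · · · · · · · # · ·
    · · · · · · · · · ·
    · · · · · · · · · ·
    · · · · · · · · · ·
    · · · · · · · · · ·
    · · · · # · · · · ·
    · · · · · · · · · ·
    · · · · · · · · · ·
    · · · · · · · · · ·
    · · · · · · · · · ·
    · · · · · · · · · ·

Final: [[7,0],[4,5]]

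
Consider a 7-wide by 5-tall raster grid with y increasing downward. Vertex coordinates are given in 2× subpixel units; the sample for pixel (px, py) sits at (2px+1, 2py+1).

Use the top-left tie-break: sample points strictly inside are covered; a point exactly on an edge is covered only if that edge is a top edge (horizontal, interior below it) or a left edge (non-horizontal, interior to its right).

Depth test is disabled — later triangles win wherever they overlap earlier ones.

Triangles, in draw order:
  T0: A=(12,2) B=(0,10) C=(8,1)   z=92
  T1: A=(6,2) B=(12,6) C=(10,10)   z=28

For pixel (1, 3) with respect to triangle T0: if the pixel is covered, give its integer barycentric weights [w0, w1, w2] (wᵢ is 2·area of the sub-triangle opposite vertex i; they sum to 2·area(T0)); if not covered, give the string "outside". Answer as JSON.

T0:
  2·area = 44
  edge (12, 2)→(0, 10): d=(-12,8) right/bottom  bias=-1
  edge (0, 10)→(8, 1): d=(8,-9) top-left  bias=+0
  edge (8, 1)→(12, 2): d=(4,1) right/bottom  bias=-1
    (3,1)@(7, 3): e=[28,7,9] → █
    (4,1)@(9, 3): e=[12,25,7] → █
    (5,1)@(11, 3): e=[-4,43,5] → ·
    (2,2)@(5, 5): e=[20,5,19] → █
    (4,2)@(9, 5): e=[-12,41,15] → ·
    (1,3)@(3, 7): e=[12,3,29] → █
    (2,3)@(5, 7): e=[-4,21,27] → ·
    (3,3)@(7, 7): e=[-20,39,25] → ·
    (0,4)@(1, 9): e=[4,1,39] → █
    (1,4)@(3, 9): e=[-12,19,37] → ·
  covered (6 px):
    · · · · · · ·
    · · · █ █ · ·
    · · █ █ · · ·
    · █ · · · · ·
    █ · · · · · ·
T1:
  2·area = 32
  edge (6, 2)→(12, 6): d=(6,4) right/bottom  bias=-1
  edge (12, 6)→(10, 10): d=(-2,4) right/bottom  bias=-1
  edge (10, 10)→(6, 2): d=(-4,-8) top-left  bias=+0
    (3,1)@(7, 3): e=[2,26,4] → █
    (4,1)@(9, 3): e=[-6,18,20] → ·
    (3,2)@(7, 5): e=[14,22,-4] → ·
    (4,2)@(9, 5): e=[6,14,12] → █
    (5,2)@(11, 5): e=[-2,6,28] → ·
    (4,3)@(9, 7): e=[18,10,4] → █
    (5,3)@(11, 7): e=[10,2,20] → █
    (6,3)@(13, 7): e=[2,-6,36] → ·
    (4,4)@(9, 9): e=[30,6,-4] → ·
    (5,4)@(11, 9): e=[22,-2,12] → ·
  covered (4 px):
    · · · · · · ·
    · · · █ · · ·
    · · · · █ · ·
    · · · · █ █ ·
    · · · · · · ·

Result: [3,29,12]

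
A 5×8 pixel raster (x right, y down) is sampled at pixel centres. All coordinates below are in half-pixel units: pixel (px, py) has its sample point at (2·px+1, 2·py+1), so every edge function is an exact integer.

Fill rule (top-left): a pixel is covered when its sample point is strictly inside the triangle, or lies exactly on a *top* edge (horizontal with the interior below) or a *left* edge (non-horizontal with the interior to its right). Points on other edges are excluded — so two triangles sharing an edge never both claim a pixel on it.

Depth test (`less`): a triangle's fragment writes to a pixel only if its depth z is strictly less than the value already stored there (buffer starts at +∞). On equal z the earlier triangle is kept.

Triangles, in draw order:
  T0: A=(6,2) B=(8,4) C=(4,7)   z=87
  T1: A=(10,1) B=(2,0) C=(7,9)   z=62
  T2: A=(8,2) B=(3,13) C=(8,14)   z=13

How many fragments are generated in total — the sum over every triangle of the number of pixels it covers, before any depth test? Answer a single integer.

T0:
  2·area = 14
  edge (6, 2)→(8, 4): d=(2,2) right/bottom  bias=-1
  edge (8, 4)→(4, 7): d=(-4,3) right/bottom  bias=-1
  edge (4, 7)→(6, 2): d=(2,-5) top-left  bias=+0
    (2,0)@(5, 1): e=[0,21,-7] → .  [on edge]
    (3,1)@(7, 3): e=[0,7,7] → .  [on edge]
    (2,2)@(5, 5): e=[8,5,1] → X
    (3,2)@(7, 5): e=[4,-1,11] → .
    (4,2)@(9, 5): e=[0,-7,21] → .  [on edge]
    (2,3)@(5, 7): e=[12,-3,5] → .
  covered (1 px):
    . . . . .
    . . . . .
    . . X . .
    . . . . .
    . . . . .
    . . . . .
    . . . . .
    . . . . .
T1:
  2·area = 67  (B↔C swapped to make it positive)
  edge (10, 1)→(7, 9): d=(-3,8) right/bottom  bias=-1
  edge (7, 9)→(2, 0): d=(-5,-9) top-left  bias=+0
  edge (2, 0)→(10, 1): d=(8,1) right/bottom  bias=-1
    (1,0)@(3, 1): e=[56,4,7] → X
    (2,0)@(5, 1): e=[40,22,5] → X
    (3,0)@(7, 1): e=[24,40,3] → X
    (4,0)@(9, 1): e=[8,58,1] → X
    (1,1)@(3, 3): e=[50,-6,23] → .
    (2,1)@(5, 3): e=[34,12,21] → X
    (2,2)@(5, 5): e=[28,2,37] → X
    (4,2)@(9, 5): e=[-4,38,33] → .
    (2,3)@(5, 7): e=[22,-8,53] → .
    (3,3)@(7, 7): e=[6,10,51] → X
    (4,3)@(9, 7): e=[-10,28,49] → .
    (3,4)@(7, 9): e=[0,0,67] → .  [on edge]
  covered (10 px):
    . X X X X
    . . X X X
    . . X X .
    . . . X .
    . . . . .
    . . . . .
    . . . . .
    . . . . .
T2:
  2·area = 60  (B↔C swapped to make it positive)
  edge (8, 2)→(8, 14): d=(0,12) right/bottom  bias=-1
  edge (8, 14)→(3, 13): d=(-5,-1) top-left  bias=+0
  edge (3, 13)→(8, 2): d=(5,-11) top-left  bias=+0
    (3,2)@(7, 5): e=[12,44,4] → X
    (4,2)@(9, 5): e=[-12,46,26] → .
    (3,3)@(7, 7): e=[12,34,14] → X
    (4,3)@(9, 7): e=[-12,36,36] → .
    (2,4)@(5, 9): e=[36,22,2] → X
    (4,4)@(9, 9): e=[-12,26,46] → .
    (2,5)@(5, 11): e=[36,12,12] → X
    (4,5)@(9, 11): e=[-12,16,56] → .
    (1,6)@(3, 13): e=[60,0,0] → X  [on edge]
    (4,6)@(9, 13): e=[-12,6,66] → .
    (1,7)@(3, 15): e=[60,-10,10] → .
    (2,7)@(5, 15): e=[36,-8,32] → .
  covered (9 px):
    . . . . .
    . . . . .
    . . . X .
    . . . X .
    . . X X .
    . . X X .
    . X X X .
    . . . . .

Answer: 20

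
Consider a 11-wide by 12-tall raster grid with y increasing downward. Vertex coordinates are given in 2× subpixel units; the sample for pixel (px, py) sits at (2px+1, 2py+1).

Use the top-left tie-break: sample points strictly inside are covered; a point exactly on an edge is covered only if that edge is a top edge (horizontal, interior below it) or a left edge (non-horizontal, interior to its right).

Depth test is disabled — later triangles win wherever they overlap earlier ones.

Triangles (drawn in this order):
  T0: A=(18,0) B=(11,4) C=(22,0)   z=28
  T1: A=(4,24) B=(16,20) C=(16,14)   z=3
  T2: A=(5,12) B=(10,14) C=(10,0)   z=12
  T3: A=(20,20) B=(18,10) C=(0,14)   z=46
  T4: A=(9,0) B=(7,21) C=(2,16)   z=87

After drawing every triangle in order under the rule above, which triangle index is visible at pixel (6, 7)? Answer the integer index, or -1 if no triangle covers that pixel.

T0:
  2·area = 16  (B↔C swapped to make it positive)
  edge (18, 0)→(22, 0): d=(4,0) top-left  bias=+0
  edge (22, 0)→(11, 4): d=(-11,4) right/bottom  bias=-1
  edge (11, 4)→(18, 0): d=(7,-4) top-left  bias=+0
    (8,0)@(17, 1): e=[4,9,3] → #
    (9,0)@(19, 1): e=[4,1,11] → #
    (10,0)@(21, 1): e=[4,-7,19] → ·
    (6,1)@(13, 3): e=[12,3,1] → #
    (7,1)@(15, 3): e=[12,-5,9] → ·
    (8,1)@(17, 3): e=[12,-13,17] → ·
    (9,1)@(19, 3): e=[12,-21,25] → ·
    (6,2)@(13, 5): e=[20,-19,15] → ·
  covered (3 px):
    · · · · · · · · # # ·
    · · · · · · # · · · ·
    · · · · · · · · · · ·
    · · · · · · · · · · ·
    · · · · · · · · · · ·
    · · · · · · · · · · ·
    · · · · · · · · · · ·
    · · · · · · · · · · ·
    · · · · · · · · · · ·
    · · · · · · · · · · ·
    · · · · · · · · · · ·
    · · · · · · · · · · ·
T1:
  2·area = 72  (B↔C swapped to make it positive)
  edge (4, 24)→(16, 14): d=(12,-10) top-left  bias=+0
  edge (16, 14)→(16, 20): d=(0,6) right/bottom  bias=-1
  edge (16, 20)→(4, 24): d=(-12,4) right/bottom  bias=-1
    (7,7)@(15, 15): e=[2,6,64] → #
    (8,7)@(17, 15): e=[22,-6,56] → ·
    (6,8)@(13, 17): e=[6,18,48] → #
    (8,8)@(17, 17): e=[46,-6,32] → ·
    (5,9)@(11, 19): e=[10,30,32] → #
    (8,9)@(17, 19): e=[70,-6,8] → ·
    (9,9)@(19, 19): e=[90,-18,0] → ·  [on edge]
    (4,10)@(9, 21): e=[14,42,16] → #
    (6,10)@(13, 21): e=[54,18,0] → ·  [on edge]
    (7,10)@(15, 21): e=[74,6,-8] → ·
    (3,11)@(7, 23): e=[18,54,0] → ·  [on edge]
    (4,11)@(9, 23): e=[38,42,-8] → ·
  covered (8 px):
    · · · · · · · · · · ·
    · · · · · · · · · · ·
    · · · · · · · · · · ·
    · · · · · · · · · · ·
    · · · · · · · · · · ·
    · · · · · · · · · · ·
    · · · · · · · · · · ·
    · · · · · · · # · · ·
    · · · · · · # # · · ·
    · · · · · # # # · · ·
    · · · · # # · · · · ·
    · · · · · · · · · · ·
T2:
  2·area = 70  (B↔C swapped to make it positive)
  edge (5, 12)→(10, 0): d=(5,-12) top-left  bias=+0
  edge (10, 0)→(10, 14): d=(0,14) right/bottom  bias=-1
  edge (10, 14)→(5, 12): d=(-5,-2) top-left  bias=+0
    (4,1)@(9, 3): e=[3,14,53] → #
    (5,1)@(11, 3): e=[27,-14,57] → ·
    (4,2)@(9, 5): e=[13,14,43] → #
    (5,2)@(11, 5): e=[37,-14,47] → ·
    (4,3)@(9, 7): e=[23,14,33] → #
    (5,3)@(11, 7): e=[47,-14,37] → ·
    (3,4)@(7, 9): e=[9,42,19] → #
    (5,4)@(11, 9): e=[57,-14,27] → ·
    (3,5)@(7, 11): e=[19,42,9] → #
    (5,5)@(11, 11): e=[67,-14,17] → ·
    (3,6)@(7, 13): e=[29,42,-1] → ·
    (4,6)@(9, 13): e=[53,14,3] → #
  covered (8 px):
    · · · · · · · · · · ·
    · · · · # · · · · · ·
    · · · · # · · · · · ·
    · · · · # · · · · · ·
    · · · # # · · · · · ·
    · · · # # · · · · · ·
    · · · · # · · · · · ·
    · · · · · · · · · · ·
    · · · · · · · · · · ·
    · · · · · · · · · · ·
    · · · · · · · · · · ·
    · · · · · · · · · · ·
T3:
  2·area = 188  (B↔C swapped to make it positive)
  edge (20, 20)→(0, 14): d=(-20,-6) top-left  bias=+0
  edge (0, 14)→(18, 10): d=(18,-4) top-left  bias=+0
  edge (18, 10)→(20, 20): d=(2,10) right/bottom  bias=-1
    (8,2)@(17, 5): e=[282,-94,0] → ·  [on edge]
    (7,5)@(15, 11): e=[150,6,32] → #
    (8,5)@(17, 11): e=[162,14,12] → #
    (9,5)@(19, 11): e=[174,22,-8] → ·
    (2,6)@(5, 13): e=[50,2,136] → #
    (3,6)@(7, 13): e=[62,10,116] → #
    (4,6)@(9, 13): e=[74,18,96] → #
    (5,6)@(11, 13): e=[86,26,76] → #
    (6,6)@(13, 13): e=[98,34,56] → #
    (9,6)@(19, 13): e=[134,58,-4] → ·
    (2,7)@(5, 15): e=[10,38,140] → #
    (9,7)@(19, 15): e=[94,94,0] → ·  [on edge]
  covered (23 px):
    · · · · · · · · · · ·
    · · · · · · · · · · ·
    · · · · · · · · · · ·
    · · · · · · · · · · ·
    · · · · · · · · · · ·
    · · · · · · · # # · ·
    · · # # # # # # # · ·
    · · # # # # # # # · ·
    · · · · · # # # # # ·
    · · · · · · · · # # ·
    · · · · · · · · · · ·
    · · · · · · · · · · ·
T4:
  2·area = 115
  edge (9, 0)→(7, 21): d=(-2,21) right/bottom  bias=-1
  edge (7, 21)→(2, 16): d=(-5,-5) top-left  bias=+0
  edge (2, 16)→(9, 0): d=(7,-16) top-left  bias=+0
    (3,2)@(7, 5): e=[32,80,3] → #
    (4,2)@(9, 5): e=[-10,90,35] → ·
    (3,3)@(7, 7): e=[28,70,17] → #
    (4,3)@(9, 7): e=[-14,80,49] → ·
    (3,4)@(7, 9): e=[24,60,31] → #
    (4,4)@(9, 9): e=[-18,70,63] → ·
    (2,5)@(5, 11): e=[62,40,13] → #
    (4,5)@(9, 11): e=[-22,60,77] → ·
    (2,6)@(5, 13): e=[58,30,27] → #
    (4,6)@(9, 13): e=[-26,50,91] → ·
    (0,7)@(1, 15): e=[138,0,-23] → ·  [on edge]
    (1,7)@(3, 15): e=[96,10,9] → #
    (1,8)@(3, 17): e=[92,0,23] → #  [on edge]
    (2,9)@(5, 19): e=[46,0,69] → #  [on edge]
    (3,10)@(7, 21): e=[0,0,115] → ·  [on edge]
    (4,11)@(9, 23): e=[-46,0,161] → ·  [on edge]
  covered (15 px):
    · · · · · · · · · · ·
    · · · · · · · · · · ·
    · · · # · · · · · · ·
    · · · # · · · · · · ·
    · · · # · · · · · · ·
    · · # # · · · · · · ·
    · · # # · · · · · · ·
    · # # # · · · · · · ·
    · # # # · · · · · · ·
    · · # # · · · · · · ·
    · · · · · · · · · · ·
    · · · · · · · · · · ·

Z-buffer (winner per pixel, '.' = empty):
  . . . . . . . . 0 0 .
  . . . . 2 . 0 . . . .
  . . . 4 2 . . . . . .
  . . . 4 2 . . . . . .
  . . . 4 2 . . . . . .
  . . 4 4 2 . . 3 3 . .
  . . 4 4 3 3 3 3 3 . .
  . 4 4 4 3 3 3 3 3 . .
  . 4 4 4 . 3 3 3 3 3 .
  . . 4 4 . 1 1 1 3 3 .
  . . . . 1 1 . . . . .
  . . . . . . . . . . .

Result: 3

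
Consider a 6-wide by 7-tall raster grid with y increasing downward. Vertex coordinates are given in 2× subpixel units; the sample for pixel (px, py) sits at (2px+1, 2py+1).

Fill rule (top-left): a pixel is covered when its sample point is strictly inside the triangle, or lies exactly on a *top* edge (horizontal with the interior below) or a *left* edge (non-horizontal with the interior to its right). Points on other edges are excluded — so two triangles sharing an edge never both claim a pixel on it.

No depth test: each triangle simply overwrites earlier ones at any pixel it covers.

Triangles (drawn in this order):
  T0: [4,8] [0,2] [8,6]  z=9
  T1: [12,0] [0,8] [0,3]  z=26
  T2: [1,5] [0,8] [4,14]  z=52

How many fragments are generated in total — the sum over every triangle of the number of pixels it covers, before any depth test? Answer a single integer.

T0:
  2·area = 32
  edge (4, 8)→(0, 2): d=(-4,-6) top-left  bias=+0
  edge (0, 2)→(8, 6): d=(8,4) right/bottom  bias=-1
  edge (8, 6)→(4, 8): d=(-4,2) right/bottom  bias=-1
    (0,1)@(1, 3): e=[2,4,26] → X
    (1,1)@(3, 3): e=[14,-4,22] → .
    (0,2)@(1, 5): e=[-6,20,18] → .
    (1,2)@(3, 5): e=[6,12,14] → X
    (2,2)@(5, 5): e=[18,4,10] → X
    (3,2)@(7, 5): e=[30,-4,6] → .
    (1,3)@(3, 7): e=[-2,28,6] → .
    (2,3)@(5, 7): e=[10,20,2] → X
    (3,3)@(7, 7): e=[22,12,-2] → .
    (2,4)@(5, 9): e=[2,36,-6] → .
  covered (4 px):
    . . . . . .
    X . . . . .
    . X X . . .
    . . X . . .
    . . . . . .
    . . . . . .
    . . . . . .
T1:
  2·area = 60
  edge (12, 0)→(0, 8): d=(-12,8) right/bottom  bias=-1
  edge (0, 8)→(0, 3): d=(0,-5) top-left  bias=+0
  edge (0, 3)→(12, 0): d=(12,-3) top-left  bias=+0
    (4,0)@(9, 1): e=[12,45,3] → X
    (5,0)@(11, 1): e=[-4,55,9] → .
    (0,1)@(1, 3): e=[52,5,3] → X
    (1,1)@(3, 3): e=[36,15,9] → X
    (2,1)@(5, 3): e=[20,25,15] → X
    (3,1)@(7, 3): e=[4,35,21] → X
    (4,1)@(9, 3): e=[-12,45,27] → .
    (0,2)@(1, 5): e=[28,5,27] → X
    (2,2)@(5, 5): e=[-4,25,39] → .
    (3,2)@(7, 5): e=[-20,35,45] → .
    (0,3)@(1, 7): e=[4,5,51] → X
    (1,3)@(3, 7): e=[-12,15,57] → .
  covered (8 px):
    . . . . X .
    X X X X . .
    X X . . . .
    X . . . . .
    . . . . . .
    . . . . . .
    . . . . . .
T2:
  2·area = 18  (B↔C swapped to make it positive)
  edge (1, 5)→(4, 14): d=(3,9) right/bottom  bias=-1
  edge (4, 14)→(0, 8): d=(-4,-6) top-left  bias=+0
  edge (0, 8)→(1, 5): d=(1,-3) top-left  bias=+0
    (0,2)@(1, 5): e=[0,18,0] → .  [on edge]
    (0,3)@(1, 7): e=[6,10,2] → X
    (1,3)@(3, 7): e=[-12,22,8] → .
    (0,4)@(1, 9): e=[12,2,4] → X
    (1,4)@(3, 9): e=[-6,14,10] → .
    (0,5)@(1, 11): e=[18,-6,6] → .
    (1,5)@(3, 11): e=[0,6,12] → .  [on edge]
  covered (2 px):
    . . . . . .
    . . . . . .
    . . . . . .
    X . . . . .
    X . . . . .
    . . . . . .
    . . . . . .

Answer: 14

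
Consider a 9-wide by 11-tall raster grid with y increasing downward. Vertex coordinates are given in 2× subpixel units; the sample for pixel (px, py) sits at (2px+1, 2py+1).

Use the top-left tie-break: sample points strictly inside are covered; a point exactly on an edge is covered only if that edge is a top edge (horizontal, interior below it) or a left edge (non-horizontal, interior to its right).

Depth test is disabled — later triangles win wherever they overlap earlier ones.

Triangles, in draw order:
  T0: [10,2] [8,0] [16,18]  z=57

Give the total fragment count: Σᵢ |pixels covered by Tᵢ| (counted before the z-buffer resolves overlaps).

T0:
  2·area = 20  (B↔C swapped to make it positive)
  edge (10, 2)→(16, 18): d=(6,16) right/bottom  bias=-1
  edge (16, 18)→(8, 0): d=(-8,-18) top-left  bias=+0
  edge (8, 0)→(10, 2): d=(2,2) right/bottom  bias=-1
    (4,0)@(9, 1): e=[10,10,0] → ·  [on edge]
    (5,1)@(11, 3): e=[-10,30,0] → ·  [on edge]
    (5,2)@(11, 5): e=[2,14,4] → #
    (6,2)@(13, 5): e=[-30,50,0] → ·  [on edge]
    (5,3)@(11, 7): e=[14,-2,8] → ·
    (7,3)@(15, 7): e=[-50,70,0] → ·  [on edge]
    (8,4)@(17, 9): e=[-70,90,0] → ·  [on edge]
    (6,5)@(13, 11): e=[6,2,12] → #
    (7,5)@(15, 11): e=[-26,38,8] → ·
    (6,6)@(13, 13): e=[18,-14,16] → ·
  covered (2 px):
    · · · · · · · · ·
    · · · · · · · · ·
    · · · · · # · · ·
    · · · · · · · · ·
    · · · · · · · · ·
    · · · · · · # · ·
    · · · · · · · · ·
    · · · · · · · · ·
    · · · · · · · · ·
    · · · · · · · · ·
    · · · · · · · · ·

Result: 2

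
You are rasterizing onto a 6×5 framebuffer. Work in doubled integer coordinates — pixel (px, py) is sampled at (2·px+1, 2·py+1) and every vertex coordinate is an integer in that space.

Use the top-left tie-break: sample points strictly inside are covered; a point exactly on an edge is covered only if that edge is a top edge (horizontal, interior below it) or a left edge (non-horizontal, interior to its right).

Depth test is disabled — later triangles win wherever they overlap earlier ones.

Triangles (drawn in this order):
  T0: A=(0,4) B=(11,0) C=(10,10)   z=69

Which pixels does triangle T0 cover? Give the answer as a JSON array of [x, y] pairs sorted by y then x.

T0:
  2·area = 106
  edge (0, 4)→(11, 0): d=(11,-4) top-left  bias=+0
  edge (11, 0)→(10, 10): d=(-1,10) right/bottom  bias=-1
  edge (10, 10)→(0, 4): d=(-10,-6) top-left  bias=+0
    (4,0)@(9, 1): e=[3,19,84] → █
    (5,0)@(11, 1): e=[11,-1,96] → ·
    (1,1)@(3, 3): e=[1,77,28] → █
    (2,1)@(5, 3): e=[9,57,40] → █
    (3,1)@(7, 3): e=[17,37,52] → █
    (5,1)@(11, 3): e=[33,-3,76] → ·
    (1,2)@(3, 5): e=[23,75,8] → █
    (5,2)@(11, 5): e=[55,-5,56] → ·
    (1,3)@(3, 7): e=[45,73,-12] → ·
    (2,3)@(5, 7): e=[53,53,0] → █  [on edge]
    (5,3)@(11, 7): e=[77,-7,36] → ·
    (2,4)@(5, 9): e=[75,51,-20] → ·
  covered (13 px):
    · · · · █ ·
    · █ █ █ █ ·
    · █ █ █ █ ·
    · · █ █ █ ·
    · · · · █ ·

Result: [[4,0],[1,1],[2,1],[3,1],[4,1],[1,2],[2,2],[3,2],[4,2],[2,3],[3,3],[4,3],[4,4]]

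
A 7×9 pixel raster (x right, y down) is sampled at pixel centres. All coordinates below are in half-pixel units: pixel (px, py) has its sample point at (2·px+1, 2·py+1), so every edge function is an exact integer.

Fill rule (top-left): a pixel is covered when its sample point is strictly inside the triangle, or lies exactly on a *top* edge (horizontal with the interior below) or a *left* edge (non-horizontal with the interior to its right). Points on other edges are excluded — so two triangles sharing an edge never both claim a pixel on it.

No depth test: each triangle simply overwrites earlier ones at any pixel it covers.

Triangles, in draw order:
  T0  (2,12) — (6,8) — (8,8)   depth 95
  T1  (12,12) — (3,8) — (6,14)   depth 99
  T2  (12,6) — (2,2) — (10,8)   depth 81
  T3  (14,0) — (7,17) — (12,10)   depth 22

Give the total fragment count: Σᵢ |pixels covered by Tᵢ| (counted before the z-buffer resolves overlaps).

T0:
  2·area = 8
  edge (2, 12)→(6, 8): d=(4,-4) top-left  bias=+0
  edge (6, 8)→(8, 8): d=(2,0) top-left  bias=+0
  edge (8, 8)→(2, 12): d=(-6,4) right/bottom  bias=-1
    (6,0)@(13, 1): e=[0,-14,22] → .  [on edge]
    (5,1)@(11, 3): e=[0,-10,18] → .  [on edge]
    (4,2)@(9, 5): e=[0,-6,14] → .  [on edge]
    (3,3)@(7, 7): e=[0,-2,10] → .  [on edge]
    (2,4)@(5, 9): e=[0,2,6] → X  [on edge]
    (3,4)@(7, 9): e=[8,2,-2] → .
    (1,5)@(3, 11): e=[0,6,2] → X  [on edge]
    (2,5)@(5, 11): e=[8,6,-6] → .
    (0,6)@(1, 13): e=[0,10,-2] → .  [on edge]
    (1,6)@(3, 13): e=[8,10,-10] → .
  covered (2 px):
    . . . . . . .
    . . . . . . .
    . . . . . . .
    . . . . . . .
    . . X . . . .
    . X . . . . .
    . . . . . . .
    . . . . . . .
    . . . . . . .
T1:
  2·area = 42  (B↔C swapped to make it positive)
  edge (12, 12)→(6, 14): d=(-6,2) right/bottom  bias=-1
  edge (6, 14)→(3, 8): d=(-3,-6) top-left  bias=+0
  edge (3, 8)→(12, 12): d=(9,4) right/bottom  bias=-1
    (2,4)@(5, 9): e=[32,9,1] → X
    (3,4)@(7, 9): e=[28,21,-7] → .
    (2,5)@(5, 11): e=[20,3,19] → X
    (3,5)@(7, 11): e=[16,15,11] → X
    (4,5)@(9, 11): e=[12,27,3] → X
    (5,5)@(11, 11): e=[8,39,-5] → .
    (2,6)@(5, 13): e=[8,-3,37] → .
    (3,6)@(7, 13): e=[4,9,29] → X
    (4,6)@(9, 13): e=[0,21,21] → .  [on edge]
    (1,7)@(3, 15): e=[0,-21,63] → .  [on edge]
    (3,7)@(7, 15): e=[-8,3,47] → .
  covered (5 px):
    . . . . . . .
    . . . . . . .
    . . . . . . .
    . . . . . . .
    . . X . . . .
    . . X X X . .
    . . . X . . .
    . . . . . . .
    . . . . . . .
T2:
  2·area = 28  (B↔C swapped to make it positive)
  edge (12, 6)→(10, 8): d=(-2,2) right/bottom  bias=-1
  edge (10, 8)→(2, 2): d=(-8,-6) top-left  bias=+0
  edge (2, 2)→(12, 6): d=(10,4) right/bottom  bias=-1
    (3,2)@(7, 5): e=[12,6,10] → X
    (4,2)@(9, 5): e=[8,18,2] → X
    (5,2)@(11, 5): e=[4,30,-6] → .
    (6,2)@(13, 5): e=[0,42,-14] → .  [on edge]
    (3,3)@(7, 7): e=[8,-10,30] → .
    (4,3)@(9, 7): e=[4,2,22] → X
    (5,3)@(11, 7): e=[0,14,14] → .  [on edge]
    (4,4)@(9, 9): e=[0,-14,42] → .  [on edge]
    (3,5)@(7, 11): e=[0,-42,70] → .  [on edge]
    (2,6)@(5, 13): e=[0,-70,98] → .  [on edge]
    (1,7)@(3, 15): e=[0,-98,126] → .  [on edge]
    (0,8)@(1, 17): e=[0,-126,154] → .  [on edge]
  covered (3 px):
    . . . . . . .
    . . . . . . .
    . . . X X . .
    . . . . X . .
    . . . . . . .
    . . . . . . .
    . . . . . . .
    . . . . . . .
    . . . . . . .
T3:
  2·area = 36  (B↔C swapped to make it positive)
  edge (14, 0)→(12, 10): d=(-2,10) right/bottom  bias=-1
  edge (12, 10)→(7, 17): d=(-5,7) right/bottom  bias=-1
  edge (7, 17)→(14, 0): d=(7,-17) top-left  bias=+0
    (6,1)@(13, 3): e=[4,28,4] → X
    (6,2)@(13, 5): e=[0,18,18] → .  [on edge]
    (5,4)@(11, 9): e=[12,12,12] → X
    (6,4)@(13, 9): e=[-8,-2,46] → .
    (5,5)@(11, 11): e=[8,2,26] → X
    (6,5)@(13, 11): e=[-12,-12,60] → .
    (4,6)@(9, 13): e=[24,6,6] → X
    (5,6)@(11, 13): e=[4,-8,40] → .
    (4,7)@(9, 15): e=[20,-4,20] → .
    (5,7)@(11, 15): e=[0,-18,54] → .  [on edge]
    (3,8)@(7, 17): e=[36,0,0] → .  [on edge]
  covered (4 px):
    . . . . . . .
    . . . . . . X
    . . . . . . .
    . . . . . . .
    . . . . . X .
    . . . . . X .
    . . . . X . .
    . . . . . . .
    . . . . . . .

Final: 14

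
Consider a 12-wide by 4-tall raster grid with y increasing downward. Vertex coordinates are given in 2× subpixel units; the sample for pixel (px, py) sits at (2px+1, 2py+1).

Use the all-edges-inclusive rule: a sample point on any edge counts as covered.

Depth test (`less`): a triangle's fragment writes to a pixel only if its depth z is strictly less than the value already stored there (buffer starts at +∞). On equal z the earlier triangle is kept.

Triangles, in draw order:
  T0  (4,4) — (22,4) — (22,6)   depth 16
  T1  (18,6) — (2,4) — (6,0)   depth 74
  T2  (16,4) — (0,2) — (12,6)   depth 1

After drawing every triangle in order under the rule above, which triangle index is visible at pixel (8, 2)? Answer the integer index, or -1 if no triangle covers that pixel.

T0:
  2·area = 36
  edge (4, 4)→(22, 4): d=(18,0) inclusive
  edge (22, 4)→(22, 6): d=(0,2) inclusive
  edge (22, 6)→(4, 4): d=(-18,-2) inclusive
    (6,2)@(13, 5): e=[18,18,0] → #  [on edge]
    (7,2)@(15, 5): e=[18,14,4] → #
    (8,2)@(17, 5): e=[18,10,8] → #
    (9,2)@(19, 5): e=[18,6,12] → #
    (10,2)@(21, 5): e=[18,2,16] → #
    (11,2)@(23, 5): e=[18,-2,20] → ·
    (6,3)@(13, 7): e=[54,18,-36] → ·
    (7,3)@(15, 7): e=[54,14,-32] → ·
    (8,3)@(17, 7): e=[54,10,-28] → ·
    (9,3)@(19, 7): e=[54,6,-24] → ·
    (10,3)@(21, 7): e=[54,2,-20] → ·
  covered (5 px):
    · · · · · · · · · · · ·
    · · · · · · · · · · · ·
    · · · · · · # # # # # ·
    · · · · · · · · · · · ·
T1:
  2·area = 72
  edge (18, 6)→(2, 4): d=(-16,-2) inclusive
  edge (2, 4)→(6, 0): d=(4,-4) inclusive
  edge (6, 0)→(18, 6): d=(12,6) inclusive
    (2,0)@(5, 1): e=[54,0,18] → #  [on edge]
    (3,0)@(7, 1): e=[58,8,6] → #
    (4,0)@(9, 1): e=[62,16,-6] → ·
    (1,1)@(3, 3): e=[18,0,54] → #  [on edge]
    (4,1)@(9, 3): e=[30,24,18] → #
    (5,1)@(11, 3): e=[34,32,6] → #
    (6,1)@(13, 3): e=[38,40,-6] → ·
    (0,2)@(1, 5): e=[-18,0,90] → ·  [on edge]
    (1,2)@(3, 5): e=[-14,8,78] → ·
    (2,2)@(5, 5): e=[-10,16,66] → ·
    (3,2)@(7, 5): e=[-6,24,54] → ·
    (4,2)@(9, 5): e=[-2,32,42] → ·
  covered (10 px):
    · · # # · · · · · · · ·
    · # # # # # · · · · · ·
    · · · · · # # # · · · ·
    · · · · · · · · · · · ·
T2:
  2·area = 40  (B↔C swapped to make it positive)
  edge (16, 4)→(12, 6): d=(-4,2) inclusive
  edge (12, 6)→(0, 2): d=(-12,-4) inclusive
  edge (0, 2)→(16, 4): d=(16,2) inclusive
    (1,1)@(3, 3): e=[30,0,10] → #  [on edge]
    (2,1)@(5, 3): e=[26,8,6] → #
    (3,1)@(7, 3): e=[22,16,2] → #
    (4,1)@(9, 3): e=[18,24,-2] → ·
    (1,2)@(3, 5): e=[22,-24,42] → ·
    (2,2)@(5, 5): e=[18,-16,38] → ·
    (3,2)@(7, 5): e=[14,-8,34] → ·
    (4,2)@(9, 5): e=[10,0,30] → #  [on edge]
    (5,2)@(11, 5): e=[6,8,26] → #
    (6,2)@(13, 5): e=[2,16,22] → #
    (7,2)@(15, 5): e=[-2,24,18] → ·
    (4,3)@(9, 7): e=[2,-24,62] → ·
    (7,3)@(15, 7): e=[-10,0,50] → ·  [on edge]
  covered (6 px):
    · · · · · · · · · · · ·
    · # # # · · · · · · · ·
    · · · · # # # · · · · ·
    · · · · · · · · · · · ·

Z-buffer (winner per pixel, '.' = empty):
  . . 1 1 . . . . . . . .
  . 2 2 2 1 1 . . . . . .
  . . . . 2 2 2 0 0 0 0 .
  . . . . . . . . . . . .

Final: 0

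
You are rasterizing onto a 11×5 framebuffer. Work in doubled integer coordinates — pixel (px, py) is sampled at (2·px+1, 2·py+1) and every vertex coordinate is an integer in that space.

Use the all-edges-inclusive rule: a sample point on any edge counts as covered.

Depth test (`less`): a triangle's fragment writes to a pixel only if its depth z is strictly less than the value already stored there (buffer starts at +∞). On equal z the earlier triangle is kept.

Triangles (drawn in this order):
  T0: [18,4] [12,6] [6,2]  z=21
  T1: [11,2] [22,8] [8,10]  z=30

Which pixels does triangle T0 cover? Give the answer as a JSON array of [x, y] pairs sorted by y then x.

T0:
  2·area = 36
  edge (18, 4)→(12, 6): d=(-6,2) inclusive
  edge (12, 6)→(6, 2): d=(-6,-4) inclusive
  edge (6, 2)→(18, 4): d=(12,2) inclusive
    (4,1)@(9, 3): e=[24,6,6] → #
    (5,1)@(11, 3): e=[20,14,2] → #
    (6,1)@(13, 3): e=[16,22,-2] → ·
    (10,1)@(21, 3): e=[0,54,-18] → ·  [on edge]
    (4,2)@(9, 5): e=[12,-6,30] → ·
    (5,2)@(11, 5): e=[8,2,26] → #
    (6,2)@(13, 5): e=[4,10,22] → #
    (7,2)@(15, 5): e=[0,18,18] → #  [on edge]
    (8,2)@(17, 5): e=[-4,26,14] → ·
    (4,3)@(9, 7): e=[0,-18,54] → ·  [on edge]
    (5,3)@(11, 7): e=[-4,-10,50] → ·
    (6,3)@(13, 7): e=[-8,-2,46] → ·
    (1,4)@(3, 9): e=[0,-54,90] → ·  [on edge]
  covered (5 px):
    · · · · · · · · · · ·
    · · · · # # · · · · ·
    · · · · · # # # · · ·
    · · · · · · · · · · ·
    · · · · · · · · · · ·
T1:
  2·area = 106
  edge (11, 2)→(22, 8): d=(11,6) inclusive
  edge (22, 8)→(8, 10): d=(-14,2) inclusive
  edge (8, 10)→(11, 2): d=(3,-8) inclusive
    (5,1)@(11, 3): e=[11,92,3] → #
    (6,1)@(13, 3): e=[-1,88,19] → ·
    (5,2)@(11, 5): e=[33,64,9] → #
    (6,2)@(13, 5): e=[21,60,25] → #
    (7,2)@(15, 5): e=[9,56,41] → #
    (8,2)@(17, 5): e=[-3,52,57] → ·
    (5,3)@(11, 7): e=[55,36,15] → #
    (8,3)@(17, 7): e=[19,24,63] → #
    (9,3)@(19, 7): e=[7,20,79] → #
    (10,3)@(21, 7): e=[-5,16,95] → ·
    (4,4)@(9, 9): e=[89,12,5] → #
    (7,4)@(15, 9): e=[53,0,53] → #  [on edge]
  covered (13 px):
    · · · · · · · · · · ·
    · · · · · # · · · · ·
    · · · · · # # # · · ·
    · · · · · # # # # # ·
    · · · · # # # # · · ·

Result: [[4,1],[5,1],[5,2],[6,2],[7,2]]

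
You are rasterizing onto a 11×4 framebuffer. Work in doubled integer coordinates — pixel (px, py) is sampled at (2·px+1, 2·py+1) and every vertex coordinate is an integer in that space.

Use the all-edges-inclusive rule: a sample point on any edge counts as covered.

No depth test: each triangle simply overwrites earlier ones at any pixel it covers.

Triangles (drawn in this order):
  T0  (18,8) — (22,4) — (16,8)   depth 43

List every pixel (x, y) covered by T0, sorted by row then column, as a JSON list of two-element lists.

T0:
  2·area = 8  (B↔C swapped to make it positive)
  edge (18, 8)→(16, 8): d=(-2,0) inclusive
  edge (16, 8)→(22, 4): d=(6,-4) inclusive
  edge (22, 4)→(18, 8): d=(-4,4) inclusive
    (10,2)@(21, 5): e=[6,2,0] → X  [on edge]
    (9,3)@(19, 7): e=[2,6,0] → X  [on edge]
    (10,3)@(21, 7): e=[2,14,-8] → .
  covered (2 px):
    . . . . . . . . . . .
    . . . . . . . . . . .
    . . . . . . . . . . X
    . . . . . . . . . X .

Result: [[10,2],[9,3]]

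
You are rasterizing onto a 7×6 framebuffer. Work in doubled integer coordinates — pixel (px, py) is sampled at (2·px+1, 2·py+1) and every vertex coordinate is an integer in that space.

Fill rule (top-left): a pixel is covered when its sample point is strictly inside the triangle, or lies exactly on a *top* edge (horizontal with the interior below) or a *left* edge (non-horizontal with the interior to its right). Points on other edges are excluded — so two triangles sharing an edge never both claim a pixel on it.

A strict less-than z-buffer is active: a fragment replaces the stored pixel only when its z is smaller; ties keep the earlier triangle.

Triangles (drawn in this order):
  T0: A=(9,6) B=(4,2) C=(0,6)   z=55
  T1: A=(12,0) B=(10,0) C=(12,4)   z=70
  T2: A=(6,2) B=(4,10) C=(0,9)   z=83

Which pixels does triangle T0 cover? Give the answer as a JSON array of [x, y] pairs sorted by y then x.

T0:
  2·area = 36  (B↔C swapped to make it positive)
  edge (9, 6)→(0, 6): d=(-9,0) right/bottom  bias=-1
  edge (0, 6)→(4, 2): d=(4,-4) top-left  bias=+0
  edge (4, 2)→(9, 6): d=(5,4) right/bottom  bias=-1
    (2,0)@(5, 1): e=[45,0,-9] → ·  [on edge]
    (1,1)@(3, 3): e=[27,0,9] → #  [on edge]
    (2,1)@(5, 3): e=[27,8,1] → #
    (3,1)@(7, 3): e=[27,16,-7] → ·
    (0,2)@(1, 5): e=[9,0,27] → #  [on edge]
    (3,2)@(7, 5): e=[9,24,3] → #
    (4,2)@(9, 5): e=[9,32,-5] → ·
    (0,3)@(1, 7): e=[-9,8,37] → ·
    (1,3)@(3, 7): e=[-9,16,29] → ·
    (2,3)@(5, 7): e=[-9,24,21] → ·
    (3,3)@(7, 7): e=[-9,32,13] → ·
  covered (6 px):
    · · · · · · ·
    · # # · · · ·
    # # # # · · ·
    · · · · · · ·
    · · · · · · ·
    · · · · · · ·
T1:
  2·area = 8  (B↔C swapped to make it positive)
  edge (12, 0)→(12, 4): d=(0,4) right/bottom  bias=-1
  edge (12, 4)→(10, 0): d=(-2,-4) top-left  bias=+0
  edge (10, 0)→(12, 0): d=(2,0) top-left  bias=+0
    (5,0)@(11, 1): e=[4,2,2] → #
    (6,0)@(13, 1): e=[-4,10,2] → ·
    (5,1)@(11, 3): e=[4,-2,6] → ·
  covered (1 px):
    · · · · · # ·
    · · · · · · ·
    · · · · · · ·
    · · · · · · ·
    · · · · · · ·
    · · · · · · ·
T2:
  2·area = 34
  edge (6, 2)→(4, 10): d=(-2,8) right/bottom  bias=-1
  edge (4, 10)→(0, 9): d=(-4,-1) top-left  bias=+0
  edge (0, 9)→(6, 2): d=(6,-7) top-left  bias=+0
    (2,2)@(5, 5): e=[2,21,11] → #
    (3,2)@(7, 5): e=[-14,23,25] → ·
    (1,3)@(3, 7): e=[14,11,9] → #
    (2,3)@(5, 7): e=[-2,13,23] → ·
    (0,4)@(1, 9): e=[26,1,7] → #
    (2,4)@(5, 9): e=[-6,5,35] → ·
    (0,5)@(1, 11): e=[22,-7,19] → ·
    (1,5)@(3, 11): e=[6,-5,33] → ·
  covered (4 px):
    · · · · · · ·
    · · · · · · ·
    · · # · · · ·
    · # · · · · ·
    # # · · · · ·
    · · · · · · ·

Result: [[1,1],[2,1],[0,2],[1,2],[2,2],[3,2]]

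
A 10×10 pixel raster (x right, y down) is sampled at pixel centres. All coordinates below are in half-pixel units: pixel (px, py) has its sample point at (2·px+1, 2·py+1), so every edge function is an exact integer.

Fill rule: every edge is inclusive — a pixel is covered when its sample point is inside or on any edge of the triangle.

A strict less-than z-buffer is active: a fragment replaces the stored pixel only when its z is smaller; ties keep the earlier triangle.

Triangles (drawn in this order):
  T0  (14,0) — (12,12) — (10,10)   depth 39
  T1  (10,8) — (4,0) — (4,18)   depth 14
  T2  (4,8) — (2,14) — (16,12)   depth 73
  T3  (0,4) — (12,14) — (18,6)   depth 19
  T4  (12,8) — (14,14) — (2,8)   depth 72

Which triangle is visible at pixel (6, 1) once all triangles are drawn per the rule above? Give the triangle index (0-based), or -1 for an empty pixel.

T0:
  2·area = 28
  edge (14, 0)→(12, 12): d=(-2,12) inclusive
  edge (12, 12)→(10, 10): d=(-2,-2) inclusive
  edge (10, 10)→(14, 0): d=(4,-10) inclusive
    (0,0)@(1, 1): e=[154,0,-126] → .  [on edge]
    (1,1)@(3, 3): e=[126,0,-98] → .  [on edge]
    (6,1)@(13, 3): e=[6,20,2] → X
    (7,1)@(15, 3): e=[-18,24,22] → .
    (2,2)@(5, 5): e=[98,0,-70] → .  [on edge]
    (6,2)@(13, 5): e=[2,16,10] → X
    (7,2)@(15, 5): e=[-22,20,30] → .
    (3,3)@(7, 7): e=[70,0,-42] → .  [on edge]
    (6,3)@(13, 7): e=[-2,12,18] → .
    (4,4)@(9, 9): e=[42,0,-14] → .  [on edge]
    (5,4)@(11, 9): e=[18,4,6] → X
    (6,4)@(13, 9): e=[-6,8,26] → .
    (5,5)@(11, 11): e=[14,0,14] → X  [on edge]
    (6,6)@(13, 13): e=[-14,0,42] → .  [on edge]
    (7,7)@(15, 15): e=[-42,0,70] → .  [on edge]
    (8,8)@(17, 17): e=[-70,0,98] → .  [on edge]
    (9,9)@(19, 19): e=[-98,0,126] → .  [on edge]
  covered (4 px):
    . . . . . . . . . .
    . . . . . . X . . .
    . . . . . . X . . .
    . . . . . . . . . .
    . . . . . X . . . .
    . . . . . X . . . .
    . . . . . . . . . .
    . . . . . . . . . .
    . . . . . . . . . .
    . . . . . . . . . .
T1:
  2·area = 108  (B↔C swapped to make it positive)
  edge (10, 8)→(4, 18): d=(-6,10) inclusive
  edge (4, 18)→(4, 0): d=(0,-18) inclusive
  edge (4, 0)→(10, 8): d=(6,8) inclusive
    (2,1)@(5, 3): e=[80,18,10] → X
    (3,1)@(7, 3): e=[60,54,-6] → .
    (6,1)@(13, 3): e=[0,162,-54] → .  [on edge]
    (2,2)@(5, 5): e=[68,18,22] → X
    (3,2)@(7, 5): e=[48,54,6] → X
    (4,2)@(9, 5): e=[28,90,-10] → .
    (2,3)@(5, 7): e=[56,18,34] → X
    (4,3)@(9, 7): e=[16,90,2] → X
    (5,3)@(11, 7): e=[-4,126,-14] → .
    (2,4)@(5, 9): e=[44,18,46] → X
    (5,4)@(11, 9): e=[-16,126,-2] → .
    (2,5)@(5, 11): e=[32,18,58] → X
    (3,6)@(7, 13): e=[0,54,54] → X  [on edge]
  covered (14 px):
    . . . . . . . . . .
    . . X . . . . . . .
    . . X X . . . . . .
    . . X X X . . . . .
    . . X X X . . . . .
    . . X X . . . . . .
    . . X X . . . . . .
    . . X . . . . . . .
    . . . . . . . . . .
    . . . . . . . . . .
T2:
  2·area = 80  (B↔C swapped to make it positive)
  edge (4, 8)→(16, 12): d=(12,4) inclusive
  edge (16, 12)→(2, 14): d=(-14,2) inclusive
  edge (2, 14)→(4, 8): d=(2,-6) inclusive
    (2,2)@(5, 5): e=[-40,120,0] → .  [on edge]
    (0,3)@(1, 7): e=[0,100,-20] → .  [on edge]
    (2,4)@(5, 9): e=[8,64,8] → X
    (3,4)@(7, 9): e=[0,60,20] → X  [on edge]
    (4,4)@(9, 9): e=[-8,56,32] → .
    (1,5)@(3, 11): e=[40,40,0] → X  [on edge]
    (4,5)@(9, 11): e=[16,28,36] → X
    (5,5)@(11, 11): e=[8,24,48] → X
    (6,5)@(13, 11): e=[0,20,60] → X  [on edge]
    (7,5)@(15, 11): e=[-8,16,72] → .
    (1,6)@(3, 13): e=[64,12,4] → X
    (4,6)@(9, 13): e=[40,0,40] → X  [on edge]
    (9,6)@(19, 13): e=[0,-20,100] → .  [on edge]
    (0,8)@(1, 17): e=[120,-40,0] → .  [on edge]
  covered (12 px):
    . . . . . . . . . .
    . . . . . . . . . .
    . . . . . . . . . .
    . . . . . . . . . .
    . . X X . . . . . .
    . X X X X X X . . .
    . X X X X . . . . .
    . . . . . . . . . .
    . . . . . . . . . .
    . . . . . . . . . .
T3:
  2·area = 156  (B↔C swapped to make it positive)
  edge (0, 4)→(18, 6): d=(18,2) inclusive
  edge (18, 6)→(12, 14): d=(-6,8) inclusive
  edge (12, 14)→(0, 4): d=(-12,-10) inclusive
    (1,2)@(3, 5): e=[12,126,18] → X
    (2,2)@(5, 5): e=[8,110,38] → X
    (3,2)@(7, 5): e=[4,94,58] → X
    (4,2)@(9, 5): e=[0,78,78] → X  [on edge]
    (5,2)@(11, 5): e=[-4,62,98] → .
    (1,3)@(3, 7): e=[48,114,-6] → .
    (2,3)@(5, 7): e=[44,98,14] → X
    (5,3)@(11, 7): e=[32,50,74] → X
    (6,3)@(13, 7): e=[28,34,94] → X
    (7,3)@(15, 7): e=[24,18,114] → X
    (8,3)@(17, 7): e=[20,2,134] → X
    (9,3)@(19, 7): e=[16,-14,154] → .
  covered (20 px):
    . . . . . . . . . .
    . . . . . . . . . .
    . X X X X . . . . .
    . . X X X X X X X .
    . . . X X X X X . .
    . . . . X X X . . .
    . . . . . X . . . .
    . . . . . . . . . .
    . . . . . . . . . .
    . . . . . . . . . .
T4:
  2·area = 60
  edge (12, 8)→(14, 14): d=(2,6) inclusive
  edge (14, 14)→(2, 8): d=(-12,-6) inclusive
  edge (2, 8)→(12, 8): d=(10,0) inclusive
    (5,2)@(11, 5): e=[0,90,-30] → .  [on edge]
    (2,4)@(5, 9): e=[44,6,10] → X
    (3,4)@(7, 9): e=[32,18,10] → X
    (4,4)@(9, 9): e=[20,30,10] → X
    (5,4)@(11, 9): e=[8,42,10] → X
    (6,4)@(13, 9): e=[-4,54,10] → .
    (2,5)@(5, 11): e=[48,-18,30] → .
    (3,5)@(7, 11): e=[36,-6,30] → .
    (4,5)@(9, 11): e=[24,6,30] → X
    (6,5)@(13, 11): e=[0,30,30] → X  [on edge]
    (7,5)@(15, 11): e=[-12,42,30] → .
    (4,6)@(9, 13): e=[28,-18,50] → .
    (7,8)@(15, 17): e=[0,-30,90] → .  [on edge]
  covered (8 px):
    . . . . . . . . . .
    . . . . . . . . . .
    . . . . . . . . . .
    . . . . . . . . . .
    . . X X X X . . . .
    . . . . X X X . . .
    . . . . . . X . . .
    . . . . . . . . . .
    . . . . . . . . . .
    . . . . . . . . . .

Z-buffer (winner per pixel, '.' = empty):
  . . . . . . . . . .
  . . 1 . . . 0 . . .
  . 3 1 1 3 . 0 . . .
  . . 1 1 1 3 3 3 3 .
  . . 1 1 1 3 3 3 . .
  . 2 1 1 3 3 3 . . .
  . 2 1 1 2 3 4 . . .
  . . 1 . . . . . . .
  . . . . . . . . . .
  . . . . . . . . . .

Final: 0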